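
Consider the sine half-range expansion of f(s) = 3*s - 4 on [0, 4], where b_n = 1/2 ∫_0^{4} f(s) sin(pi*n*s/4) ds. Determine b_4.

b_4 = 1/2 ∫_0^{4} (3*s - 4) sin(pi*s) ds.
Integrating by parts (boundary term plus one more integral), an antiderivative of (3*s - 4) sin(pi*s) is -3*s*cos(pi*s)/pi + 3*sin(pi*s)/pi**2 + 4*cos(pi*s)/pi; evaluating from 0 to 4: ∫_{0}^{4} (3*s - 4) sin(pi*s) ds = (-8/pi) - (4/pi) = -12/pi.
Hence b_4 = (1/2)·(-12/pi) = -6/pi.

-6/pi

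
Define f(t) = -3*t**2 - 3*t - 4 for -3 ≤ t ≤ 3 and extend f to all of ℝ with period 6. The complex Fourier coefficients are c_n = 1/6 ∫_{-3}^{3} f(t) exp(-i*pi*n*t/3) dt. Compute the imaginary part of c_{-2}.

Since f is real-valued, Im(c_{-2}) = -1/6 ∫_{-3}^{3} f(t) sin(-2*pi*t/3) dt = b_{2}/2.
Integrating by parts twice (tabular method), an antiderivative of (-3*t**2 - 3*t - 4) sin(-2*pi*t/3) is -9*t**2*cos(2*pi*t/3)/(2*pi) + 27*t*sin(2*pi*t/3)/(2*pi**2) - 9*t*cos(2*pi*t/3)/(2*pi) + 27*sin(2*pi*t/3)/(4*pi**2) - 6*cos(2*pi*t/3)/pi + 81*cos(2*pi*t/3)/(4*pi**3); evaluating from -3 to 3: ∫_{-3}^{3} (-3*t**2 - 3*t - 4) sin(-2*pi*t/3) dt = (-60/pi + 81/(4*pi**3)) - (-33/pi + 81/(4*pi**3)) = -27/pi.
Hence Im(c_{-2}) = (-1/6)·(-27/pi) = 9/(2*pi).

9/(2*pi)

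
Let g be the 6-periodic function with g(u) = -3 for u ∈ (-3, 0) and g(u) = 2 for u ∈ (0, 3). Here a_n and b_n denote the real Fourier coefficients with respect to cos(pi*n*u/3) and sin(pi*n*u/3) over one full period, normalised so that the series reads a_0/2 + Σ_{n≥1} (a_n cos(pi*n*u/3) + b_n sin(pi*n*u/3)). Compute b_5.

b_5 = 1/3 ∫_{-3}^{3} g(u) sin(5*pi*u/3) du.
Split the integral at the breakpoints.
Directly, an antiderivative of (-3) sin(5*pi*u/3) is 9*cos(5*pi*u/3)/(5*pi); evaluating from -3 to 0: ∫_{-3}^{0} (-3) sin(5*pi*u/3) du = (9/(5*pi)) - (-9/(5*pi)) = 18/(5*pi).
Directly, an antiderivative of (2) sin(5*pi*u/3) is -6*cos(5*pi*u/3)/(5*pi); evaluating from 0 to 3: ∫_{0}^{3} (2) sin(5*pi*u/3) du = (6/(5*pi)) - (-6/(5*pi)) = 12/(5*pi).
Summing the pieces and multiplying by (1/3) gives b_5 = 2/pi.

2/pi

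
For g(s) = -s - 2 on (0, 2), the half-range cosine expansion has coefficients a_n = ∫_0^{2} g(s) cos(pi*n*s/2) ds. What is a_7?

a_7 = ∫_0^{2} (-s - 2) cos(7*pi*s/2) ds.
Integrating by parts (boundary term plus one more integral), an antiderivative of (-s - 2) cos(7*pi*s/2) is -2*s*sin(7*pi*s/2)/(7*pi) - 4*sin(7*pi*s/2)/(7*pi) - 4*cos(7*pi*s/2)/(49*pi**2); evaluating from 0 to 2: ∫_{0}^{2} (-s - 2) cos(7*pi*s/2) ds = (4/(49*pi**2)) - (-4/(49*pi**2)) = 8/(49*pi**2).
Hence a_7 = 8/(49*pi**2).

8/(49*pi**2)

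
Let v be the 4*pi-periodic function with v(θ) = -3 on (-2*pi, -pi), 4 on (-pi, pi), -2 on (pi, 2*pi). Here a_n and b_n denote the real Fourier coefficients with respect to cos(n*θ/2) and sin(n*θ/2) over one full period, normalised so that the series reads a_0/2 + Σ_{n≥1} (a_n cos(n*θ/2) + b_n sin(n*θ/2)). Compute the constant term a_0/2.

a_0 = (1/(2*pi)) ∫_{-2*pi}^{2*pi} v(θ) dθ = (1/(2*pi)) · (3*pi) = 3/2.
So the constant term a_0/2 = 3/4.

3/4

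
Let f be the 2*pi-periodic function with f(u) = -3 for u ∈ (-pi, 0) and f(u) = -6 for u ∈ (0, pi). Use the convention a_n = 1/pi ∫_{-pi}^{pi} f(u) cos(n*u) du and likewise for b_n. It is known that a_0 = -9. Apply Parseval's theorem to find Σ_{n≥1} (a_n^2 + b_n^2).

9/2

Parseval: a_0^2/2 + Σ_{n≥1} (a_n^2+b_n^2) = 1/pi ∫_{-pi}^{pi} f(u)^2 du = 45.
Subtract a_0^2/2 = 81/2: Σ (a_n^2+b_n^2) = 9/2.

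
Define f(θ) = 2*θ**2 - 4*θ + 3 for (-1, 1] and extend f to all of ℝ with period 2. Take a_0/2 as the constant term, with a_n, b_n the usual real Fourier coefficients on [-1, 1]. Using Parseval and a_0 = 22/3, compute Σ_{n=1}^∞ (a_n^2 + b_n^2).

512/45

Parseval: a_0^2/2 + Σ_{n≥1} (a_n^2+b_n^2) = ∫_{-1}^{1} f(θ)^2 dθ = 574/15.
Subtract a_0^2/2 = 242/9: Σ (a_n^2+b_n^2) = 512/45.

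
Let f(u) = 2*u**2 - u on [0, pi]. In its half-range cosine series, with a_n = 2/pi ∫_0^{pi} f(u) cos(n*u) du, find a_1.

-8 + 4/pi

a_1 = 2/pi ∫_0^{pi} (2*u**2 - u) cos(u) du.
Integrating by parts twice (tabular method), an antiderivative of (2*u**2 - u) cos(u) is 2*u**2*sin(u) - u*sin(u) + 4*u*cos(u) - 4*sin(u) - cos(u); evaluating from 0 to pi: ∫_{0}^{pi} (2*u**2 - u) cos(u) du = (1 - 4*pi) - (-1) = 2 - 4*pi.
Hence a_1 = (2/pi)·(2 - 4*pi) = -8 + 4/pi.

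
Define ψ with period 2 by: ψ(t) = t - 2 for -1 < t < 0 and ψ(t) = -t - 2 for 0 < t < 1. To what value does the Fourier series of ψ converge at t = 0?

-2

ψ is continuous at t = 0 with value -2, so the series converges to -2 there.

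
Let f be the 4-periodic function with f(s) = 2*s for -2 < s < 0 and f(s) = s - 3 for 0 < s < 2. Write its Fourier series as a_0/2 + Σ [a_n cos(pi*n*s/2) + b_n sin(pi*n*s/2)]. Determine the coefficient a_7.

a_7 = 1/2 ∫_{-2}^{2} f(s) cos(7*pi*s/2) ds.
Split the integral at the breakpoints.
Integrating by parts (boundary term plus one more integral), an antiderivative of (2*s) cos(7*pi*s/2) is 4*s*sin(7*pi*s/2)/(7*pi) + 8*cos(7*pi*s/2)/(49*pi**2); evaluating from -2 to 0: ∫_{-2}^{0} (2*s) cos(7*pi*s/2) ds = (8/(49*pi**2)) - (-8/(49*pi**2)) = 16/(49*pi**2).
Integrating by parts (boundary term plus one more integral), an antiderivative of (s - 3) cos(7*pi*s/2) is 2*s*sin(7*pi*s/2)/(7*pi) - 6*sin(7*pi*s/2)/(7*pi) + 4*cos(7*pi*s/2)/(49*pi**2); evaluating from 0 to 2: ∫_{0}^{2} (s - 3) cos(7*pi*s/2) ds = (-4/(49*pi**2)) - (4/(49*pi**2)) = -8/(49*pi**2).
Summing the pieces and multiplying by (1/2) gives a_7 = 4/(49*pi**2).

4/(49*pi**2)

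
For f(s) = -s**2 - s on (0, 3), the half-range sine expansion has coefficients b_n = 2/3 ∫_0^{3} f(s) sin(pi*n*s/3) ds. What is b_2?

12/pi

b_2 = 2/3 ∫_0^{3} (-s**2 - s) sin(2*pi*s/3) ds.
Integrating by parts twice (tabular method), an antiderivative of (-s**2 - s) sin(2*pi*s/3) is 3*s**2*cos(2*pi*s/3)/(2*pi) - 9*s*sin(2*pi*s/3)/(2*pi**2) + 3*s*cos(2*pi*s/3)/(2*pi) - 9*sin(2*pi*s/3)/(4*pi**2) - 27*cos(2*pi*s/3)/(4*pi**3); evaluating from 0 to 3: ∫_{0}^{3} (-s**2 - s) sin(2*pi*s/3) ds = (-27/(4*pi**3) + 18/pi) - (-27/(4*pi**3)) = 18/pi.
Hence b_2 = (2/3)·(18/pi) = 12/pi.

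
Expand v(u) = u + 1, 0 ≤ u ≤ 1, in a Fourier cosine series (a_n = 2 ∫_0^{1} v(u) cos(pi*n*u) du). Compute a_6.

0

a_6 = 2 ∫_0^{1} (u + 1) cos(6*pi*u) du.
Integrating by parts (boundary term plus one more integral), an antiderivative of (u + 1) cos(6*pi*u) is u*sin(6*pi*u)/(6*pi) + sin(6*pi*u)/(6*pi) + cos(6*pi*u)/(36*pi**2); evaluating from 0 to 1: ∫_{0}^{1} (u + 1) cos(6*pi*u) du = (1/(36*pi**2)) - (1/(36*pi**2)) = 0.
Hence a_6 = 2·(0) = 0.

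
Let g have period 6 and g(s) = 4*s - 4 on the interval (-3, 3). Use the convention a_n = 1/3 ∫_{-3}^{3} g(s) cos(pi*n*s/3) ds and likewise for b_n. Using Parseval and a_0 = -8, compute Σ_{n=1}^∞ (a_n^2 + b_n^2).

96

Parseval: a_0^2/2 + Σ_{n≥1} (a_n^2+b_n^2) = 1/3 ∫_{-3}^{3} g(s)^2 ds = 128.
Subtract a_0^2/2 = 32: Σ (a_n^2+b_n^2) = 96.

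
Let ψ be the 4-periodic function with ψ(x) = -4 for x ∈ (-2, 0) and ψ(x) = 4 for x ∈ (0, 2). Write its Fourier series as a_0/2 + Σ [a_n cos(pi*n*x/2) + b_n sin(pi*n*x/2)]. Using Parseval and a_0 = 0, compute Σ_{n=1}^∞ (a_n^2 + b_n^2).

32

Parseval: a_0^2/2 + Σ_{n≥1} (a_n^2+b_n^2) = 1/2 ∫_{-2}^{2} ψ(x)^2 dx = 32.
Subtract a_0^2/2 = 0: Σ (a_n^2+b_n^2) = 32.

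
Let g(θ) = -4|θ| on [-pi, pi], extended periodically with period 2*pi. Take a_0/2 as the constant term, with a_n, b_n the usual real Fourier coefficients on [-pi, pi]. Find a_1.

a_1 = 1/pi ∫_{-pi}^{pi} g(θ) cos(θ) dθ.
g is even and cos(θ) is even, so the integrand is even and a_1 = 2/pi ∫_0^{pi} g(θ) cos(θ) dθ.
Integrating by parts (boundary term plus one more integral), an antiderivative of (-4*θ) cos(θ) is -4*θ*sin(θ) - 4*cos(θ); evaluating from 0 to pi: ∫_{0}^{pi} (-4*θ) cos(θ) dθ = (4) - (-4) = 8.
Hence a_1 = (2/pi)·(8) = 16/pi.

16/pi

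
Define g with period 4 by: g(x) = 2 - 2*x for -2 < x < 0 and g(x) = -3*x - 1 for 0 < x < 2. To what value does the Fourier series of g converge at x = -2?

At x = -2 the one-sided limits are g(-2^-) = -7 and g(-2^+) = 6.
By Dirichlet's theorem the series converges to their average, [(-7) + (6)]/2 = -1/2.

-1/2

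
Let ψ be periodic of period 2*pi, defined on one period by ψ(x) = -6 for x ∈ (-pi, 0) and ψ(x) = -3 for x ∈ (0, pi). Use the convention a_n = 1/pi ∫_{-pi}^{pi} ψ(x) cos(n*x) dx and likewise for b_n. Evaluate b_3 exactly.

b_3 = 1/pi ∫_{-pi}^{pi} ψ(x) sin(3*x) dx.
Split the integral at the breakpoints.
Directly, an antiderivative of (-6) sin(3*x) is 2*cos(3*x); evaluating from -pi to 0: ∫_{-pi}^{0} (-6) sin(3*x) dx = (2) - (-2) = 4.
Directly, an antiderivative of (-3) sin(3*x) is cos(3*x); evaluating from 0 to pi: ∫_{0}^{pi} (-3) sin(3*x) dx = (-1) - (1) = -2.
Summing the pieces and multiplying by (1/pi) gives b_3 = 2/pi.

2/pi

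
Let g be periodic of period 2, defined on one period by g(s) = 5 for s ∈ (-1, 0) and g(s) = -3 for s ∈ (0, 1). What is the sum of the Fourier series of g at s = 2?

s = 2 differs from s = 0 by 1 full period(s), and the series is 2-periodic.
At s = 0 the one-sided limits are g(0^-) = 5 and g(0^+) = -3.
By Dirichlet's theorem the series converges to their average, [(5) + (-3)]/2 = 1.

1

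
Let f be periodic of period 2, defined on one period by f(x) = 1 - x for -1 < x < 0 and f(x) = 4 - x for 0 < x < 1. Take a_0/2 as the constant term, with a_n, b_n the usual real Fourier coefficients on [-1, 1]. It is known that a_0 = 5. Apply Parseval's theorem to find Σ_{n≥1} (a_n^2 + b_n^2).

13/6

Parseval: a_0^2/2 + Σ_{n≥1} (a_n^2+b_n^2) = ∫_{-1}^{1} f(x)^2 dx = 44/3.
Subtract a_0^2/2 = 25/2: Σ (a_n^2+b_n^2) = 13/6.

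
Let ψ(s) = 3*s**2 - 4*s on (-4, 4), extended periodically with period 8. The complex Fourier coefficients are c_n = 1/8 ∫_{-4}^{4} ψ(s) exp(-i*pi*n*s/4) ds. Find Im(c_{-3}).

Since ψ is real-valued, Im(c_{-3}) = -1/8 ∫_{-4}^{4} ψ(s) sin(-3*pi*s/4) ds = b_{3}/2.
Integrating by parts twice (tabular method), an antiderivative of (3*s**2 - 4*s) sin(-3*pi*s/4) is 4*s**2*cos(3*pi*s/4)/pi - 32*s*sin(3*pi*s/4)/(3*pi**2) - 16*s*cos(3*pi*s/4)/(3*pi) + 64*sin(3*pi*s/4)/(9*pi**2) - 128*cos(3*pi*s/4)/(9*pi**3); evaluating from -4 to 4: ∫_{-4}^{4} (3*s**2 - 4*s) sin(-3*pi*s/4) ds = (128*(1 - 3*pi**2)/(9*pi**3)) - (128*(1 - 6*pi**2)/(9*pi**3)) = 128/(3*pi).
Hence Im(c_{-3}) = (-1/8)·(128/(3*pi)) = -16/(3*pi).

-16/(3*pi)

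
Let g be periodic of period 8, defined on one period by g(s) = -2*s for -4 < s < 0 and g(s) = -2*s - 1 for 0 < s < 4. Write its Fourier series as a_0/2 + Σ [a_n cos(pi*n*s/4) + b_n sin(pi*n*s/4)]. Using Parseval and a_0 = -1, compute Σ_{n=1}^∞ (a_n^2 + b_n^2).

307/6

Parseval: a_0^2/2 + Σ_{n≥1} (a_n^2+b_n^2) = 1/4 ∫_{-4}^{4} g(s)^2 ds = 155/3.
Subtract a_0^2/2 = 1/2: Σ (a_n^2+b_n^2) = 307/6.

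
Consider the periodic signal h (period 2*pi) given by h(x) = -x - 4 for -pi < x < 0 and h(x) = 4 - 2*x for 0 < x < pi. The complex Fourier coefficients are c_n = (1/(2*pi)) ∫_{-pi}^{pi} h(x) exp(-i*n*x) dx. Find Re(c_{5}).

Since h is real-valued, Re(c_{5}) = (1/(2*pi)) ∫_{-pi}^{pi} h(x) cos(5*x) dx = a_{5}/2.
Split the integral at the breakpoints.
Integrating by parts (boundary term plus one more integral), an antiderivative of (-x - 4) cos(5*x) is -x*sin(5*x)/5 - 4*sin(5*x)/5 - cos(5*x)/25; evaluating from -pi to 0: ∫_{-pi}^{0} (-x - 4) cos(5*x) dx = (-1/25) - (1/25) = -2/25.
Integrating by parts (boundary term plus one more integral), an antiderivative of (4 - 2*x) cos(5*x) is -2*x*sin(5*x)/5 + 4*sin(5*x)/5 - 2*cos(5*x)/25; evaluating from 0 to pi: ∫_{0}^{pi} (4 - 2*x) cos(5*x) dx = (2/25) - (-2/25) = 4/25.
So ∫_{-pi}^{pi} h(x) cos(5*x) dx = 2/25.
Hence Re(c_{5}) = (1/(2*pi))·(2/25) = 1/(25*pi).

1/(25*pi)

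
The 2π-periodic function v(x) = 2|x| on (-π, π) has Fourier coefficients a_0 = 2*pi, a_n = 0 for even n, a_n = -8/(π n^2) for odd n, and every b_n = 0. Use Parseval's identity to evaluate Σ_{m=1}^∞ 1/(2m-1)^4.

Parseval: a_0^2/2 + Σ a_n^2 = (1/π) ∫_{-π}^{π} v(x)^2 dx = 8*pi**2/3.
Subtract a_0^2/2 = 2*pi**2: Σ a_n^2 = 2*pi**2/3.
Only odd n contribute, with a_n^2 = 64/(π^2 n^4), so Σ_{m≥1} 1/(2m-1)^4 = π^2·(2*pi**2/3)/64 = pi**4/96.

pi**4/96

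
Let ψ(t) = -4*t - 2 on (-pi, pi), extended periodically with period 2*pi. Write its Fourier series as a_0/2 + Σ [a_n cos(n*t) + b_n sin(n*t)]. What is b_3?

-8/3

b_3 = 1/pi ∫_{-pi}^{pi} ψ(t) sin(3*t) dt.
Integrating by parts (boundary term plus one more integral), an antiderivative of (-4*t - 2) sin(3*t) is 4*t*cos(3*t)/3 - 4*sin(3*t)/9 + 2*cos(3*t)/3; evaluating from -pi to pi: ∫_{-pi}^{pi} (-4*t - 2) sin(3*t) dt = (-4*pi/3 - 2/3) - (-2/3 + 4*pi/3) = -8*pi/3.
Hence b_3 = (1/pi)·(-8*pi/3) = -8/3.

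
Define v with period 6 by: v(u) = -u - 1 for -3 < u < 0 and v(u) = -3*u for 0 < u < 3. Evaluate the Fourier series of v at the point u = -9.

u = -9 differs from u = -3 by -1 full period(s), and the series is 6-periodic.
At u = -3 the one-sided limits are v(-3^-) = -9 and v(-3^+) = 2.
By Dirichlet's theorem the series converges to their average, [(-9) + (2)]/2 = -7/2.

-7/2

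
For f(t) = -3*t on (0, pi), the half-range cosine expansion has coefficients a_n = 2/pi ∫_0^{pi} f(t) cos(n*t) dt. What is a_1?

12/pi

a_1 = 2/pi ∫_0^{pi} (-3*t) cos(t) dt.
Integrating by parts (boundary term plus one more integral), an antiderivative of (-3*t) cos(t) is -3*t*sin(t) - 3*cos(t); evaluating from 0 to pi: ∫_{0}^{pi} (-3*t) cos(t) dt = (3) - (-3) = 6.
Hence a_1 = (2/pi)·(6) = 12/pi.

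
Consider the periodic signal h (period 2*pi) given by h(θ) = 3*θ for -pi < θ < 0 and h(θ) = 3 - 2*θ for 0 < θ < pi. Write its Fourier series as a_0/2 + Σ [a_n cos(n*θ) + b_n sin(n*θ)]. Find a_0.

a_0 = 1/pi ∫_{-pi}^{pi} h(θ) dθ = 1/pi · (pi*(6 - 5*pi)/2) = 3 - 5*pi/2.

3 - 5*pi/2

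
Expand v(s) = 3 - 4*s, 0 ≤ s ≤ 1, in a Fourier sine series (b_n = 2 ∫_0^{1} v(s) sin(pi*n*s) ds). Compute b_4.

2/pi

b_4 = 2 ∫_0^{1} (3 - 4*s) sin(4*pi*s) ds.
Integrating by parts (boundary term plus one more integral), an antiderivative of (3 - 4*s) sin(4*pi*s) is s*cos(4*pi*s)/pi - sin(4*pi*s)/(4*pi**2) - 3*cos(4*pi*s)/(4*pi); evaluating from 0 to 1: ∫_{0}^{1} (3 - 4*s) sin(4*pi*s) ds = (1/(4*pi)) - (-3/(4*pi)) = 1/pi.
Hence b_4 = 2·(1/pi) = 2/pi.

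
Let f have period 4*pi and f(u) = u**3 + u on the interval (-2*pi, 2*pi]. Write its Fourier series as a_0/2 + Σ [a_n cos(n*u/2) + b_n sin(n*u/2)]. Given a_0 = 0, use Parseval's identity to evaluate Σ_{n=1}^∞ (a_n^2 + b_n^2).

8*pi**2*(35 + 168*pi**2 + 240*pi**4)/105

Parseval: a_0^2/2 + Σ_{n≥1} (a_n^2+b_n^2) = (1/(2*pi)) ∫_{-2*pi}^{2*pi} f(u)^2 du = 8*pi**2*(35 + 168*pi**2 + 240*pi**4)/105.
Subtract a_0^2/2 = 0: Σ (a_n^2+b_n^2) = 8*pi**2*(35 + 168*pi**2 + 240*pi**4)/105.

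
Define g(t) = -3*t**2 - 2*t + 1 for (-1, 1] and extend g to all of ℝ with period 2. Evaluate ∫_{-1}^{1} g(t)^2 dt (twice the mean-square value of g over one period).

64/15

∫_{-1}^{1} g(t)^2 dt = 64/15.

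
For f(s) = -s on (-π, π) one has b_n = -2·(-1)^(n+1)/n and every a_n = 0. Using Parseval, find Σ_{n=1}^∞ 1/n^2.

Parseval: Σ b_n^2 = (1/π) ∫_{-π}^{π} f(s)^2 ds = 2*pi**2/3.
Σ b_n^2 = Σ 4/n^2, so Σ 1/n^2 = (2*pi**2/3)/4 = pi**2/6.

pi**2/6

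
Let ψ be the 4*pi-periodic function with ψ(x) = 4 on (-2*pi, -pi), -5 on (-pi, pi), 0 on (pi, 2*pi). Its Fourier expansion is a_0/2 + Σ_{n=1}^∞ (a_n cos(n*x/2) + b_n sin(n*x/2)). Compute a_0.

-3

a_0 = (1/(2*pi)) ∫_{-2*pi}^{2*pi} ψ(x) dx = (1/(2*pi)) · (-6*pi) = -3.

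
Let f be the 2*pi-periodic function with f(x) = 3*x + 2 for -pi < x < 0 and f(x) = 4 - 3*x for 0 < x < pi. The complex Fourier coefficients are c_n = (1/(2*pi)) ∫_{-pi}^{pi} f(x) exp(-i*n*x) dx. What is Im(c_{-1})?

2/pi

Since f is real-valued, Im(c_{-1}) = -(1/(2*pi)) ∫_{-pi}^{pi} f(x) sin(-x) dx = b_{1}/2.
Split the integral at the breakpoints.
Integrating by parts (boundary term plus one more integral), an antiderivative of (3*x + 2) sin(-x) is 3*x*cos(x) - 3*sin(x) + 2*cos(x); evaluating from -pi to 0: ∫_{-pi}^{0} (3*x + 2) sin(-x) dx = (2) - (-2 + 3*pi) = 4 - 3*pi.
Integrating by parts (boundary term plus one more integral), an antiderivative of (4 - 3*x) sin(-x) is -3*x*cos(x) + 3*sin(x) + 4*cos(x); evaluating from 0 to pi: ∫_{0}^{pi} (4 - 3*x) sin(-x) dx = (-4 + 3*pi) - (4) = -8 + 3*pi.
So ∫_{-pi}^{pi} f(x) sin(-x) dx = -4.
Hence Im(c_{-1}) = (-1/(2*pi))·(-4) = 2/pi.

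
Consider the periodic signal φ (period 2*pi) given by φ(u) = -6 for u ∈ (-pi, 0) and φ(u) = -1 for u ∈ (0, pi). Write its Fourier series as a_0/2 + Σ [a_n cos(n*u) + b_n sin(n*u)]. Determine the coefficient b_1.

10/pi

b_1 = 1/pi ∫_{-pi}^{pi} φ(u) sin(u) du.
Split the integral at the breakpoints.
Directly, an antiderivative of (-6) sin(u) is 6*cos(u); evaluating from -pi to 0: ∫_{-pi}^{0} (-6) sin(u) du = (6) - (-6) = 12.
Directly, an antiderivative of (-1) sin(u) is cos(u); evaluating from 0 to pi: ∫_{0}^{pi} (-1) sin(u) du = (-1) - (1) = -2.
Summing the pieces and multiplying by (1/pi) gives b_1 = 10/pi.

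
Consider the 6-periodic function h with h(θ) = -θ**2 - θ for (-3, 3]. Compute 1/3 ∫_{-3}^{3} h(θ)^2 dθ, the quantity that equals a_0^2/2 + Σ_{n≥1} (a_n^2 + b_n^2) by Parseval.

1/3 ∫_{-3}^{3} h(θ)^2 dθ = 1/3 · (576/5) = 192/5.

192/5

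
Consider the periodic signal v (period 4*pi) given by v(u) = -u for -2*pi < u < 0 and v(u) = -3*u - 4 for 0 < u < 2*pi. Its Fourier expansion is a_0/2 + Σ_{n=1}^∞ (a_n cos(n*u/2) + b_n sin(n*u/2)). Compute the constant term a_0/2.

a_0 = (1/(2*pi)) ∫_{-2*pi}^{2*pi} v(u) du = (1/(2*pi)) · (-4*pi*(2 + pi)) = -2*pi - 4.
So the constant term a_0/2 = -pi - 2.

-pi - 2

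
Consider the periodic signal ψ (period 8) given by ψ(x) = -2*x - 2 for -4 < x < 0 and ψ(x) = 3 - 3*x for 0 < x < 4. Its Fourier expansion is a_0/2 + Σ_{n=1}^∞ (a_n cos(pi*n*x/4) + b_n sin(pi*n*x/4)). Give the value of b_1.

b_1 = 1/4 ∫_{-4}^{4} ψ(x) sin(pi*x/4) dx.
Split the integral at the breakpoints.
Integrating by parts (boundary term plus one more integral), an antiderivative of (-2*x - 2) sin(pi*x/4) is 8*x*cos(pi*x/4)/pi - 32*sin(pi*x/4)/pi**2 + 8*cos(pi*x/4)/pi; evaluating from -4 to 0: ∫_{-4}^{0} (-2*x - 2) sin(pi*x/4) dx = (8/pi) - (24/pi) = -16/pi.
Integrating by parts (boundary term plus one more integral), an antiderivative of (3 - 3*x) sin(pi*x/4) is 12*x*cos(pi*x/4)/pi - 48*sin(pi*x/4)/pi**2 - 12*cos(pi*x/4)/pi; evaluating from 0 to 4: ∫_{0}^{4} (3 - 3*x) sin(pi*x/4) dx = (-36/pi) - (-12/pi) = -24/pi.
Summing the pieces and multiplying by (1/4) gives b_1 = -10/pi.

-10/pi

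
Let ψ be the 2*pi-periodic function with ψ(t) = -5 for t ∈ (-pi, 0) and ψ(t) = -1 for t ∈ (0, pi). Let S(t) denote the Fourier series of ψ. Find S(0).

At t = 0 the one-sided limits are ψ(0^-) = -5 and ψ(0^+) = -1.
By Dirichlet's theorem the series converges to their average, [(-5) + (-1)]/2 = -3.

-3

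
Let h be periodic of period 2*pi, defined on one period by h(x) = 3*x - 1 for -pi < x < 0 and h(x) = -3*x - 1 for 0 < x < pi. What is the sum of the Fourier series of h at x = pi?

h is continuous at x = pi with value -3*pi - 1, so the series converges to -3*pi - 1 there.

-3*pi - 1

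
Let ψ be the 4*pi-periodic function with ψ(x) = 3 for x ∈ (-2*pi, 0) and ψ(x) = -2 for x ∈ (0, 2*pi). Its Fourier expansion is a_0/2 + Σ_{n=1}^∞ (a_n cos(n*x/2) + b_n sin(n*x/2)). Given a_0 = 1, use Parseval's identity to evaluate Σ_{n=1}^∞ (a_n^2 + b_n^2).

25/2

Parseval: a_0^2/2 + Σ_{n≥1} (a_n^2+b_n^2) = (1/(2*pi)) ∫_{-2*pi}^{2*pi} ψ(x)^2 dx = 13.
Subtract a_0^2/2 = 1/2: Σ (a_n^2+b_n^2) = 25/2.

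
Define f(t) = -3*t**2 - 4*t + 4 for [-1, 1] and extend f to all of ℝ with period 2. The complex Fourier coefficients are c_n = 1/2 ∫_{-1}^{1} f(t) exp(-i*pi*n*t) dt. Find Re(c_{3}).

2/(3*pi**2)

Since f is real-valued, Re(c_{3}) = 1/2 ∫_{-1}^{1} f(t) cos(3*pi*t) dt = a_{3}/2.
Integrating by parts twice (tabular method), an antiderivative of (-3*t**2 - 4*t + 4) cos(3*pi*t) is -t**2*sin(3*pi*t)/pi - 4*t*sin(3*pi*t)/(3*pi) - 2*t*cos(3*pi*t)/(3*pi**2) + 2*sin(3*pi*t)/(9*pi**3) + 4*sin(3*pi*t)/(3*pi) - 4*cos(3*pi*t)/(9*pi**2); evaluating from -1 to 1: ∫_{-1}^{1} (-3*t**2 - 4*t + 4) cos(3*pi*t) dt = (10/(9*pi**2)) - (-2/(9*pi**2)) = 4/(3*pi**2).
Hence Re(c_{3}) = (1/2)·(4/(3*pi**2)) = 2/(3*pi**2).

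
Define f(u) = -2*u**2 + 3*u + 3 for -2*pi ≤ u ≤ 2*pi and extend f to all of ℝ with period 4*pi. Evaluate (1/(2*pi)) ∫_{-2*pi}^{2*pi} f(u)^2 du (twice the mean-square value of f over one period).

-8*pi**2 + 18 + 128*pi**4/5

(1/(2*pi)) ∫_{-2*pi}^{2*pi} f(u)^2 du = (1/(2*pi)) · (-16*pi**3 + 36*pi + 256*pi**5/5) = -8*pi**2 + 18 + 128*pi**4/5.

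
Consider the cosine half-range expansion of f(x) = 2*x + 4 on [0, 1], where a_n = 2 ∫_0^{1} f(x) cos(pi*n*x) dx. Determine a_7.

-8/(49*pi**2)

a_7 = 2 ∫_0^{1} (2*x + 4) cos(7*pi*x) dx.
Integrating by parts (boundary term plus one more integral), an antiderivative of (2*x + 4) cos(7*pi*x) is 2*x*sin(7*pi*x)/(7*pi) + 4*sin(7*pi*x)/(7*pi) + 2*cos(7*pi*x)/(49*pi**2); evaluating from 0 to 1: ∫_{0}^{1} (2*x + 4) cos(7*pi*x) dx = (-2/(49*pi**2)) - (2/(49*pi**2)) = -4/(49*pi**2).
Hence a_7 = 2·(-4/(49*pi**2)) = -8/(49*pi**2).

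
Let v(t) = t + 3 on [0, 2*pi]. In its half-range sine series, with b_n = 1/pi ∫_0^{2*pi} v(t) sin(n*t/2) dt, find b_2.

-2

b_2 = 1/pi ∫_0^{2*pi} (t + 3) sin(t) dt.
Integrating by parts (boundary term plus one more integral), an antiderivative of (t + 3) sin(t) is -t*cos(t) + sin(t) - 3*cos(t); evaluating from 0 to 2*pi: ∫_{0}^{2*pi} (t + 3) sin(t) dt = (-2*pi - 3) - (-3) = -2*pi.
Hence b_2 = (1/pi)·(-2*pi) = -2.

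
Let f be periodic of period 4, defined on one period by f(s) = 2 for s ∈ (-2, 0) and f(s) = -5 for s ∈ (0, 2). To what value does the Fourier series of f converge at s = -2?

-3/2

s = -2 differs from s = 2 by -1 full period(s), and the series is 4-periodic.
At s = 2 the one-sided limits are f(2^-) = -5 and f(2^+) = 2.
By Dirichlet's theorem the series converges to their average, [(-5) + (2)]/2 = -3/2.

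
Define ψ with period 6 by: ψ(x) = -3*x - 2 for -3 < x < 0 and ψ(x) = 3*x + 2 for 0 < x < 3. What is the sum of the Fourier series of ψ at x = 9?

x = 9 differs from x = -3 by 2 full period(s), and the series is 6-periodic.
At x = -3 the one-sided limits are ψ(-3^-) = 11 and ψ(-3^+) = 7.
By Dirichlet's theorem the series converges to their average, [(11) + (7)]/2 = 9.

9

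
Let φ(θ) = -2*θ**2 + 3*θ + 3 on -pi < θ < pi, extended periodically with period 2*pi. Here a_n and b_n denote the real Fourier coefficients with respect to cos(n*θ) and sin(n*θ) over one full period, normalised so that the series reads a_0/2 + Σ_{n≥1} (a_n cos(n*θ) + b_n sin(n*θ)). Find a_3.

8/9

a_3 = 1/pi ∫_{-pi}^{pi} φ(θ) cos(3*θ) dθ.
Integrating by parts twice (tabular method), an antiderivative of (-2*θ**2 + 3*θ + 3) cos(3*θ) is -2*θ**2*sin(3*θ)/3 + θ*sin(3*θ) - 4*θ*cos(3*θ)/9 + 31*sin(3*θ)/27 + cos(3*θ)/3; evaluating from -pi to pi: ∫_{-pi}^{pi} (-2*θ**2 + 3*θ + 3) cos(3*θ) dθ = (-1/3 + 4*pi/9) - (-4*pi/9 - 1/3) = 8*pi/9.
Hence a_3 = (1/pi)·(8*pi/9) = 8/9.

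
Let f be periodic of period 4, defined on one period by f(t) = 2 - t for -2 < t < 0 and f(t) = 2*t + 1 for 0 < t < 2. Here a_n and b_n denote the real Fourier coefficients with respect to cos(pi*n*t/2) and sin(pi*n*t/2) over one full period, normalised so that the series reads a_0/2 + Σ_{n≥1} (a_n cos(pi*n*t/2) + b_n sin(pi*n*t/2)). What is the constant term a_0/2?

a_0 = 1/2 ∫_{-2}^{2} f(t) dt = 1/2 · (12) = 6.
So the constant term a_0/2 = 3.

3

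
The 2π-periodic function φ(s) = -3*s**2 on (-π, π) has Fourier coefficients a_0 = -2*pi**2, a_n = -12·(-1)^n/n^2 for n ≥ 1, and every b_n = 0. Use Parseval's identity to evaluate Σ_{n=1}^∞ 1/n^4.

pi**4/90

Parseval: a_0^2/2 + Σ a_n^2 = (1/π) ∫_{-π}^{π} φ(s)^2 ds = 18*pi**4/5.
Subtract a_0^2/2 = 2*pi**4: Σ a_n^2 = 8*pi**4/5.
Since a_n^2 = 144/n^4, Σ 1/n^4 = pi**4/90.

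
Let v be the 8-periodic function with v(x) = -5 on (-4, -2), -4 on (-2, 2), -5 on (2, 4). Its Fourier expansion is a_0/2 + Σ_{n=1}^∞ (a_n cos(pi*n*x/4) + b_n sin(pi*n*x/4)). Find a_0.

a_0 = 1/4 ∫_{-4}^{4} v(x) dx = 1/4 · (-36) = -9.

-9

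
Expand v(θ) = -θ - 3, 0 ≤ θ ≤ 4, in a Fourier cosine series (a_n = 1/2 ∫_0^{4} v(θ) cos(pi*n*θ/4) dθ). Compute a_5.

a_5 = 1/2 ∫_0^{4} (-θ - 3) cos(5*pi*θ/4) dθ.
Integrating by parts (boundary term plus one more integral), an antiderivative of (-θ - 3) cos(5*pi*θ/4) is -4*θ*sin(5*pi*θ/4)/(5*pi) - 12*sin(5*pi*θ/4)/(5*pi) - 16*cos(5*pi*θ/4)/(25*pi**2); evaluating from 0 to 4: ∫_{0}^{4} (-θ - 3) cos(5*pi*θ/4) dθ = (16/(25*pi**2)) - (-16/(25*pi**2)) = 32/(25*pi**2).
Hence a_5 = (1/2)·(32/(25*pi**2)) = 16/(25*pi**2).

16/(25*pi**2)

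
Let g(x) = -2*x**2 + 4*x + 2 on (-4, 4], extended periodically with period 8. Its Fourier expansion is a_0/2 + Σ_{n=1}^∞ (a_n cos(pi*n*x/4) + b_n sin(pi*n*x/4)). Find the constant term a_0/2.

a_0 = 1/4 ∫_{-4}^{4} g(x) dx = 1/4 · (-208/3) = -52/3.
So the constant term a_0/2 = -26/3.

-26/3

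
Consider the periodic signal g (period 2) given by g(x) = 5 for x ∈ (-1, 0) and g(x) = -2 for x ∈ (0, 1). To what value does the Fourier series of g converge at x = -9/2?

x = -9/2 differs from x = -1/2 by -2 full period(s), and the series is 2-periodic.
g is continuous at x = -1/2 with value 5, so the series converges to 5 there.

5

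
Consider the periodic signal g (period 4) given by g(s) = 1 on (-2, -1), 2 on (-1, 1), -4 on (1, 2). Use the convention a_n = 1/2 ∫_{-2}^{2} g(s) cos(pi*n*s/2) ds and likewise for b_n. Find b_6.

b_6 = 1/2 ∫_{-2}^{2} g(s) sin(3*pi*s) ds.
Split the integral at the breakpoints.
Directly, an antiderivative of (1) sin(3*pi*s) is -cos(3*pi*s)/(3*pi); evaluating from -2 to -1: ∫_{-2}^{-1} (1) sin(3*pi*s) ds = (1/(3*pi)) - (-1/(3*pi)) = 2/(3*pi).
Directly, an antiderivative of (2) sin(3*pi*s) is -2*cos(3*pi*s)/(3*pi); evaluating from -1 to 1: ∫_{-1}^{1} (2) sin(3*pi*s) ds = (2/(3*pi)) - (2/(3*pi)) = 0.
Directly, an antiderivative of (-4) sin(3*pi*s) is 4*cos(3*pi*s)/(3*pi); evaluating from 1 to 2: ∫_{1}^{2} (-4) sin(3*pi*s) ds = (4/(3*pi)) - (-4/(3*pi)) = 8/(3*pi).
Summing the pieces and multiplying by (1/2) gives b_6 = 5/(3*pi).

5/(3*pi)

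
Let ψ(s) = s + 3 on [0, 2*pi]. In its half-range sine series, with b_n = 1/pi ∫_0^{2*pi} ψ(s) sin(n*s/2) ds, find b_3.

4/pi + 4/3

b_3 = 1/pi ∫_0^{2*pi} (s + 3) sin(3*s/2) ds.
Integrating by parts (boundary term plus one more integral), an antiderivative of (s + 3) sin(3*s/2) is -2*s*cos(3*s/2)/3 + 4*sin(3*s/2)/9 - 2*cos(3*s/2); evaluating from 0 to 2*pi: ∫_{0}^{2*pi} (s + 3) sin(3*s/2) ds = (2 + 4*pi/3) - (-2) = 4 + 4*pi/3.
Hence b_3 = (1/pi)·(4 + 4*pi/3) = 4/pi + 4/3.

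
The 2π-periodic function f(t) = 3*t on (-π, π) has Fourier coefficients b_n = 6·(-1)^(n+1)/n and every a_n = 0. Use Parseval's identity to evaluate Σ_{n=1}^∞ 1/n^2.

pi**2/6

Parseval: Σ b_n^2 = (1/π) ∫_{-π}^{π} f(t)^2 dt = 6*pi**2.
Σ b_n^2 = Σ 36/n^2, so Σ 1/n^2 = (6*pi**2)/36 = pi**2/6.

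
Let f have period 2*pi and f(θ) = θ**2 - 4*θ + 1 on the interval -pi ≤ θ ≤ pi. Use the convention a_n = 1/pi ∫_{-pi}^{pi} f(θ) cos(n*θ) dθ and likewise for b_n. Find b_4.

2

b_4 = 1/pi ∫_{-pi}^{pi} f(θ) sin(4*θ) dθ.
Integrating by parts twice (tabular method), an antiderivative of (θ**2 - 4*θ + 1) sin(4*θ) is -θ**2*cos(4*θ)/4 + θ*sin(4*θ)/8 + θ*cos(4*θ) - sin(4*θ)/4 - 7*cos(4*θ)/32; evaluating from -pi to pi: ∫_{-pi}^{pi} (θ**2 - 4*θ + 1) sin(4*θ) dθ = (-pi**2/4 - 7/32 + pi) - (-pi - pi**2/4 - 7/32) = 2*pi.
Hence b_4 = (1/pi)·(2*pi) = 2.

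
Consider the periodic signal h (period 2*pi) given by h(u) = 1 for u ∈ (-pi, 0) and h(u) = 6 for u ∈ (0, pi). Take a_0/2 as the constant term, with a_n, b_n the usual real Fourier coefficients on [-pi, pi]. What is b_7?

b_7 = 1/pi ∫_{-pi}^{pi} h(u) sin(7*u) du.
Split the integral at the breakpoints.
Directly, an antiderivative of (1) sin(7*u) is -cos(7*u)/7; evaluating from -pi to 0: ∫_{-pi}^{0} (1) sin(7*u) du = (-1/7) - (1/7) = -2/7.
Directly, an antiderivative of (6) sin(7*u) is -6*cos(7*u)/7; evaluating from 0 to pi: ∫_{0}^{pi} (6) sin(7*u) du = (6/7) - (-6/7) = 12/7.
Summing the pieces and multiplying by (1/pi) gives b_7 = 10/(7*pi).

10/(7*pi)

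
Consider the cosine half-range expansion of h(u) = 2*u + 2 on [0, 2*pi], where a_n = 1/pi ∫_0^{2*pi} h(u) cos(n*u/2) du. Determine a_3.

a_3 = 1/pi ∫_0^{2*pi} (2*u + 2) cos(3*u/2) du.
Integrating by parts (boundary term plus one more integral), an antiderivative of (2*u + 2) cos(3*u/2) is 4*u*sin(3*u/2)/3 + 4*sin(3*u/2)/3 + 8*cos(3*u/2)/9; evaluating from 0 to 2*pi: ∫_{0}^{2*pi} (2*u + 2) cos(3*u/2) du = (-8/9) - (8/9) = -16/9.
Hence a_3 = (1/pi)·(-16/9) = -16/(9*pi).

-16/(9*pi)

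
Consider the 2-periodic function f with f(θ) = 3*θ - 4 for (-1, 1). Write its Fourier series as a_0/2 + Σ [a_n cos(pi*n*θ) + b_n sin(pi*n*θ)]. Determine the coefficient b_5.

b_5 = ∫_{-1}^{1} f(θ) sin(5*pi*θ) dθ.
Integrating by parts (boundary term plus one more integral), an antiderivative of (3*θ - 4) sin(5*pi*θ) is -3*θ*cos(5*pi*θ)/(5*pi) + 3*sin(5*pi*θ)/(25*pi**2) + 4*cos(5*pi*θ)/(5*pi); evaluating from -1 to 1: ∫_{-1}^{1} (3*θ - 4) sin(5*pi*θ) dθ = (-1/(5*pi)) - (-7/(5*pi)) = 6/(5*pi).
Hence b_5 = 6/(5*pi).

6/(5*pi)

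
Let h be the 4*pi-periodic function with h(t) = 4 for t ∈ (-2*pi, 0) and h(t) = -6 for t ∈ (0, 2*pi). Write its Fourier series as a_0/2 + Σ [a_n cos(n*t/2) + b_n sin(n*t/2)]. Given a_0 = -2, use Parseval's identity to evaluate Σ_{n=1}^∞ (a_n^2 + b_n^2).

Parseval: a_0^2/2 + Σ_{n≥1} (a_n^2+b_n^2) = (1/(2*pi)) ∫_{-2*pi}^{2*pi} h(t)^2 dt = 52.
Subtract a_0^2/2 = 2: Σ (a_n^2+b_n^2) = 50.

50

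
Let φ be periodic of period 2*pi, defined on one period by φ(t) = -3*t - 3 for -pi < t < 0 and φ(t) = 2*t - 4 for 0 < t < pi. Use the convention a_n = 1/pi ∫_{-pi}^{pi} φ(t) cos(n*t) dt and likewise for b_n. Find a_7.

a_7 = 1/pi ∫_{-pi}^{pi} φ(t) cos(7*t) dt.
Split the integral at the breakpoints.
Integrating by parts (boundary term plus one more integral), an antiderivative of (-3*t - 3) cos(7*t) is -3*t*sin(7*t)/7 - 3*sin(7*t)/7 - 3*cos(7*t)/49; evaluating from -pi to 0: ∫_{-pi}^{0} (-3*t - 3) cos(7*t) dt = (-3/49) - (3/49) = -6/49.
Integrating by parts (boundary term plus one more integral), an antiderivative of (2*t - 4) cos(7*t) is 2*t*sin(7*t)/7 - 4*sin(7*t)/7 + 2*cos(7*t)/49; evaluating from 0 to pi: ∫_{0}^{pi} (2*t - 4) cos(7*t) dt = (-2/49) - (2/49) = -4/49.
Summing the pieces and multiplying by (1/pi) gives a_7 = -10/(49*pi).

-10/(49*pi)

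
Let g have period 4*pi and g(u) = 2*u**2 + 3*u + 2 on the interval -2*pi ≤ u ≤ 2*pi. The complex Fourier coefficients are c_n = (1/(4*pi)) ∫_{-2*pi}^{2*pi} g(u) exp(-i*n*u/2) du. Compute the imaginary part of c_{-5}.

6/5

Since g is real-valued, Im(c_{-5}) = -(1/(4*pi)) ∫_{-2*pi}^{2*pi} g(u) sin(-5*u/2) du = b_{5}/2.
Integrating by parts twice (tabular method), an antiderivative of (2*u**2 + 3*u + 2) sin(-5*u/2) is 4*u**2*cos(5*u/2)/5 - 16*u*sin(5*u/2)/25 + 6*u*cos(5*u/2)/5 - 12*sin(5*u/2)/25 + 68*cos(5*u/2)/125; evaluating from -2*pi to 2*pi: ∫_{-2*pi}^{2*pi} (2*u**2 + 3*u + 2) sin(-5*u/2) du = (-16*pi**2/5 - 12*pi/5 - 68/125) - (-16*pi**2/5 - 68/125 + 12*pi/5) = -24*pi/5.
Hence Im(c_{-5}) = (-1/(4*pi))·(-24*pi/5) = 6/5.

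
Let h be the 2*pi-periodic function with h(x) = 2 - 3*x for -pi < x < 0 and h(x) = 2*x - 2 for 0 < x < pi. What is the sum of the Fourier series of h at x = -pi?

At x = -pi the one-sided limits are h(-pi^-) = -2 + 2*pi and h(-pi^+) = 2 + 3*pi.
By Dirichlet's theorem the series converges to their average, [(-2 + 2*pi) + (2 + 3*pi)]/2 = 5*pi/2.

5*pi/2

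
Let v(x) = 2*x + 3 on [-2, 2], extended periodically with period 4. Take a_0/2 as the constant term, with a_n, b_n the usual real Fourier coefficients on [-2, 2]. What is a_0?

6

a_0 = 1/2 ∫_{-2}^{2} v(x) dx = 1/2 · (12) = 6.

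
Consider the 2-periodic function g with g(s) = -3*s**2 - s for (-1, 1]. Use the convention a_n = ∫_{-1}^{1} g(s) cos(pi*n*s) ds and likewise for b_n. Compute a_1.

a_1 = ∫_{-1}^{1} g(s) cos(pi*s) ds.
Integrating by parts twice (tabular method), an antiderivative of (-3*s**2 - s) cos(pi*s) is -3*s**2*sin(pi*s)/pi - s*sin(pi*s)/pi - 6*s*cos(pi*s)/pi**2 + 6*sin(pi*s)/pi**3 - cos(pi*s)/pi**2; evaluating from -1 to 1: ∫_{-1}^{1} (-3*s**2 - s) cos(pi*s) ds = (7/pi**2) - (-5/pi**2) = 12/pi**2.
Hence a_1 = 12/pi**2.

12/pi**2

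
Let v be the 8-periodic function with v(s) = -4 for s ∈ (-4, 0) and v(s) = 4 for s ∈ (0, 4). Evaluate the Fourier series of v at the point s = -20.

0

s = -20 differs from s = -4 by -2 full period(s), and the series is 8-periodic.
At s = -4 the one-sided limits are v(-4^-) = 4 and v(-4^+) = -4.
By Dirichlet's theorem the series converges to their average, [(4) + (-4)]/2 = 0.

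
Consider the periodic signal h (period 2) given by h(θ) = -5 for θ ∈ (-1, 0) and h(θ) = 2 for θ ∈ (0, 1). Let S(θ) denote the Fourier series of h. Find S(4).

θ = 4 differs from θ = 0 by 2 full period(s), and the series is 2-periodic.
At θ = 0 the one-sided limits are h(0^-) = -5 and h(0^+) = 2.
By Dirichlet's theorem the series converges to their average, [(-5) + (2)]/2 = -3/2.

-3/2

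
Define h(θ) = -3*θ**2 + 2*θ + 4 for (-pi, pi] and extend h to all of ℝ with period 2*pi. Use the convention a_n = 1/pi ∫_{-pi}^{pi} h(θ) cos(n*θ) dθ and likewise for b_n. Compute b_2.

-2

b_2 = 1/pi ∫_{-pi}^{pi} h(θ) sin(2*θ) dθ.
Integrating by parts twice (tabular method), an antiderivative of (-3*θ**2 + 2*θ + 4) sin(2*θ) is 3*θ**2*cos(2*θ)/2 - 3*θ*sin(2*θ)/2 - θ*cos(2*θ) + sin(2*θ)/2 - 11*cos(2*θ)/4; evaluating from -pi to pi: ∫_{-pi}^{pi} (-3*θ**2 + 2*θ + 4) sin(2*θ) dθ = (-pi - 11/4 + 3*pi**2/2) - (-11/4 + pi + 3*pi**2/2) = -2*pi.
Hence b_2 = (1/pi)·(-2*pi) = -2.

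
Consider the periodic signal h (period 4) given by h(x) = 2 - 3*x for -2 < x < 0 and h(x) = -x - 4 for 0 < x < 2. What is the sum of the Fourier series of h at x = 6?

1

x = 6 differs from x = 2 by 1 full period(s), and the series is 4-periodic.
At x = 2 the one-sided limits are h(2^-) = -6 and h(2^+) = 8.
By Dirichlet's theorem the series converges to their average, [(-6) + (8)]/2 = 1.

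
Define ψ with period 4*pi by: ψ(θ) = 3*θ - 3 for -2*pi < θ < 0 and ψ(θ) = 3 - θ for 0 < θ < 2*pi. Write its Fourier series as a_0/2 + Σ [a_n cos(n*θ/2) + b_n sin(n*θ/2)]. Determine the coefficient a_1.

a_1 = (1/(2*pi)) ∫_{-2*pi}^{2*pi} ψ(θ) cos(θ/2) dθ.
Split the integral at the breakpoints.
Integrating by parts (boundary term plus one more integral), an antiderivative of (3*θ - 3) cos(θ/2) is 6*θ*sin(θ/2) - 6*sin(θ/2) + 12*cos(θ/2); evaluating from -2*pi to 0: ∫_{-2*pi}^{0} (3*θ - 3) cos(θ/2) dθ = (12) - (-12) = 24.
Integrating by parts (boundary term plus one more integral), an antiderivative of (3 - θ) cos(θ/2) is -2*θ*sin(θ/2) + 6*sin(θ/2) - 4*cos(θ/2); evaluating from 0 to 2*pi: ∫_{0}^{2*pi} (3 - θ) cos(θ/2) dθ = (4) - (-4) = 8.
Summing the pieces and multiplying by (1/(2*pi)) gives a_1 = 16/pi.

16/pi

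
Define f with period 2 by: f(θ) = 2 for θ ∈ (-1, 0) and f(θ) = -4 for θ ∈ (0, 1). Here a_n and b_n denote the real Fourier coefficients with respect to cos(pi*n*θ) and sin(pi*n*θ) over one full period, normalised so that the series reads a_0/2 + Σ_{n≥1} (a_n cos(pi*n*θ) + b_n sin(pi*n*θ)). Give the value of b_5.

b_5 = ∫_{-1}^{1} f(θ) sin(5*pi*θ) dθ.
Split the integral at the breakpoints.
Directly, an antiderivative of (2) sin(5*pi*θ) is -2*cos(5*pi*θ)/(5*pi); evaluating from -1 to 0: ∫_{-1}^{0} (2) sin(5*pi*θ) dθ = (-2/(5*pi)) - (2/(5*pi)) = -4/(5*pi).
Directly, an antiderivative of (-4) sin(5*pi*θ) is 4*cos(5*pi*θ)/(5*pi); evaluating from 0 to 1: ∫_{0}^{1} (-4) sin(5*pi*θ) dθ = (-4/(5*pi)) - (4/(5*pi)) = -8/(5*pi).
Summing the pieces gives b_5 = -12/(5*pi).

-12/(5*pi)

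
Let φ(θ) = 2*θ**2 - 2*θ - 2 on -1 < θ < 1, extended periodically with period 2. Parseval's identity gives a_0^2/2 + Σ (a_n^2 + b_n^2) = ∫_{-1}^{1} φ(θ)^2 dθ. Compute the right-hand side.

∫_{-1}^{1} φ(θ)^2 dθ = 104/15.

104/15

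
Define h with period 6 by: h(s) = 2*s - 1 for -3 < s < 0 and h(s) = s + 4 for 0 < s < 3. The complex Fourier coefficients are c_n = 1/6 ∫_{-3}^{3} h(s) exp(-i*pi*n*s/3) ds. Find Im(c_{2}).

9/(4*pi)

Since h is real-valued, Im(c_{2}) = -1/6 ∫_{-3}^{3} h(s) sin(2*pi*s/3) ds = -b_{2}/2.
Split the integral at the breakpoints.
Integrating by parts (boundary term plus one more integral), an antiderivative of (2*s - 1) sin(2*pi*s/3) is -3*s*cos(2*pi*s/3)/pi + 9*sin(2*pi*s/3)/(2*pi**2) + 3*cos(2*pi*s/3)/(2*pi); evaluating from -3 to 0: ∫_{-3}^{0} (2*s - 1) sin(2*pi*s/3) ds = (3/(2*pi)) - (21/(2*pi)) = -9/pi.
Integrating by parts (boundary term plus one more integral), an antiderivative of (s + 4) sin(2*pi*s/3) is -3*s*cos(2*pi*s/3)/(2*pi) + 9*sin(2*pi*s/3)/(4*pi**2) - 6*cos(2*pi*s/3)/pi; evaluating from 0 to 3: ∫_{0}^{3} (s + 4) sin(2*pi*s/3) ds = (-21/(2*pi)) - (-6/pi) = -9/(2*pi).
So ∫_{-3}^{3} h(s) sin(2*pi*s/3) ds = -27/(2*pi).
Hence Im(c_{2}) = (-1/6)·(-27/(2*pi)) = 9/(4*pi).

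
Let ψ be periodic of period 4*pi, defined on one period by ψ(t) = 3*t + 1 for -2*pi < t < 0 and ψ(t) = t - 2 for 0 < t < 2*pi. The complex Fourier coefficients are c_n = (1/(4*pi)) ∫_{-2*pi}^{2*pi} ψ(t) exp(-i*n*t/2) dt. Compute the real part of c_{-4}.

Since ψ is real-valued, Re(c_{-4}) = (1/(4*pi)) ∫_{-2*pi}^{2*pi} ψ(t) cos(-2*t) dt = a_{4}/2.
Split the integral at the breakpoints.
Integrating by parts (boundary term plus one more integral), an antiderivative of (3*t + 1) cos(-2*t) is 3*t*sin(2*t)/2 + sin(2*t)/2 + 3*cos(2*t)/4; evaluating from -2*pi to 0: ∫_{-2*pi}^{0} (3*t + 1) cos(-2*t) dt = (3/4) - (3/4) = 0.
Integrating by parts (boundary term plus one more integral), an antiderivative of (t - 2) cos(-2*t) is t*sin(2*t)/2 - sin(2*t) + cos(2*t)/4; evaluating from 0 to 2*pi: ∫_{0}^{2*pi} (t - 2) cos(-2*t) dt = (1/4) - (1/4) = 0.
So ∫_{-2*pi}^{2*pi} ψ(t) cos(-2*t) dt = 0.
Hence Re(c_{-4}) = (1/(4*pi))·(0) = 0.

0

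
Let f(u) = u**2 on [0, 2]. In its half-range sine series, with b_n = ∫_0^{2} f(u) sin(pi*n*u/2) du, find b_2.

-4/pi

b_2 = ∫_0^{2} (u**2) sin(pi*u) du.
Integrating by parts twice (tabular method), an antiderivative of (u**2) sin(pi*u) is -u**2*cos(pi*u)/pi + 2*u*sin(pi*u)/pi**2 + 2*cos(pi*u)/pi**3; evaluating from 0 to 2: ∫_{0}^{2} (u**2) sin(pi*u) du = (-4/pi + 2/pi**3) - (2/pi**3) = -4/pi.
Hence b_2 = -4/pi.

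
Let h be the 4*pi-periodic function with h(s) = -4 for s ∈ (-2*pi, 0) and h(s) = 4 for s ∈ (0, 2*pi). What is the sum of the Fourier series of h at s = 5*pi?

4

s = 5*pi differs from s = pi by 1 full period(s), and the series is 4*pi-periodic.
h is continuous at s = pi with value 4, so the series converges to 4 there.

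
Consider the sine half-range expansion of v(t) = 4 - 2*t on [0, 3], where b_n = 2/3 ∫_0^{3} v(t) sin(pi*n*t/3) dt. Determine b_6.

b_6 = 2/3 ∫_0^{3} (4 - 2*t) sin(2*pi*t) dt.
Integrating by parts (boundary term plus one more integral), an antiderivative of (4 - 2*t) sin(2*pi*t) is t*cos(2*pi*t)/pi - sin(2*pi*t)/(2*pi**2) - 2*cos(2*pi*t)/pi; evaluating from 0 to 3: ∫_{0}^{3} (4 - 2*t) sin(2*pi*t) dt = (1/pi) - (-2/pi) = 3/pi.
Hence b_6 = (2/3)·(3/pi) = 2/pi.

2/pi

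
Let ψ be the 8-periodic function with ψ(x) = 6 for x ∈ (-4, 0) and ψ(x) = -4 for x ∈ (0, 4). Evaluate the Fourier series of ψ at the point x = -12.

x = -12 differs from x = 4 by -2 full period(s), and the series is 8-periodic.
At x = 4 the one-sided limits are ψ(4^-) = -4 and ψ(4^+) = 6.
By Dirichlet's theorem the series converges to their average, [(-4) + (6)]/2 = 1.

1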